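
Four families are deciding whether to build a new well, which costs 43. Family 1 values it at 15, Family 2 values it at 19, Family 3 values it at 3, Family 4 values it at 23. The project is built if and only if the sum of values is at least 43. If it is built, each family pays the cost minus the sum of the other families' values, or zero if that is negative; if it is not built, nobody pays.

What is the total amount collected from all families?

8

Total value 60 ≥ cost 43, so it is built.
Family 1: others sum to 45; max(0, 43 - 45) = 0.
Family 2: others sum to 41; max(0, 43 - 41) = 2.
Family 3: others sum to 57; max(0, 43 - 57) = 0.
Family 4: others sum to 37; max(0, 43 - 37) = 6.
Total collected = 0 + 2 + 0 + 6 = 8.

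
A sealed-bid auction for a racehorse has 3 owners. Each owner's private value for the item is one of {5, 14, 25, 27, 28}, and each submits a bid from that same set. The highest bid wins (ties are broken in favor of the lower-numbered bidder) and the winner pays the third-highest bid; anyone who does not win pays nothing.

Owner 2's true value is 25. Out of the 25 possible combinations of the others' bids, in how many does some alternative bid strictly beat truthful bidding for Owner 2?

Others bid (5, 27): truth gives 0; bid 27 gives 20 > 0. Violating.
Others bid (5, 28): truth gives 0; bid 28 gives 20 > 0. Violating.
Others bid (14, 27): truth gives 0; bid 27 gives 11 > 0. Violating.
Others bid (14, 28): truth gives 0; bid 28 gives 11 > 0. Violating.
Others bid (5, 5): truth gives 20; no alternative beats it.
Others bid (5, 14): truth gives 20; no alternative beats it.
(Checking all 25 profiles: 8 have a profitable deviation, 17 do not.)

8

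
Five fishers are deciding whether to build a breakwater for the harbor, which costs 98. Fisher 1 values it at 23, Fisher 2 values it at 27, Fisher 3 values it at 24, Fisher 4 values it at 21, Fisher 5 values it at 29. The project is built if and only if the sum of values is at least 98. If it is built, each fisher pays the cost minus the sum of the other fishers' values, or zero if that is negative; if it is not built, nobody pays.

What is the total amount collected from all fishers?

Total value 124 ≥ cost 98, so it is built.
Fisher 1: others sum to 101; max(0, 98 - 101) = 0.
Fisher 2: others sum to 97; max(0, 98 - 97) = 1.
Fisher 3: others sum to 100; max(0, 98 - 100) = 0.
Fisher 4: others sum to 103; max(0, 98 - 103) = 0.
Fisher 5: others sum to 95; max(0, 98 - 95) = 3.
Total collected = 0 + 1 + 0 + 0 + 3 = 4.

4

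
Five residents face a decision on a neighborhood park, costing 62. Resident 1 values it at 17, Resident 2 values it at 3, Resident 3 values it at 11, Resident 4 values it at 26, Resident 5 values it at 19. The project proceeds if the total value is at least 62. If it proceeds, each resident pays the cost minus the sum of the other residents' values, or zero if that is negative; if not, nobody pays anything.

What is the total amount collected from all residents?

20

Total value 76 ≥ cost 62, so it is built.
Resident 1: others sum to 59; max(0, 62 - 59) = 3.
Resident 2: others sum to 73; max(0, 62 - 73) = 0.
Resident 3: others sum to 65; max(0, 62 - 65) = 0.
Resident 4: others sum to 50; max(0, 62 - 50) = 12.
Resident 5: others sum to 57; max(0, 62 - 57) = 5.
Total collected = 3 + 0 + 0 + 12 + 5 = 20.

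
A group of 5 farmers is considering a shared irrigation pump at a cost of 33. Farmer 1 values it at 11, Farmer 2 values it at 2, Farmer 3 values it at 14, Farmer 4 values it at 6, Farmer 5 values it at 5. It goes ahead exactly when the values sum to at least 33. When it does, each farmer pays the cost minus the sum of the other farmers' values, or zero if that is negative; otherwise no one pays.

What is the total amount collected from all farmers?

Total value 38 ≥ cost 33, so it is built.
Farmer 1: others sum to 27; max(0, 33 - 27) = 6.
Farmer 2: others sum to 36; max(0, 33 - 36) = 0.
Farmer 3: others sum to 24; max(0, 33 - 24) = 9.
Farmer 4: others sum to 32; max(0, 33 - 32) = 1.
Farmer 5: others sum to 33; max(0, 33 - 33) = 0.
Total collected = 6 + 0 + 9 + 1 + 0 = 16.

16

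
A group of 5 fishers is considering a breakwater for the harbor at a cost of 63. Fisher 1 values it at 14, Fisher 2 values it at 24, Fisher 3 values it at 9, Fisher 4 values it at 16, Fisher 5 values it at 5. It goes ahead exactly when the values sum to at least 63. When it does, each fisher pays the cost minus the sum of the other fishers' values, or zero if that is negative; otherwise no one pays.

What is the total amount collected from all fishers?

43

Total value 68 ≥ cost 63, so it is built.
Fisher 1: others sum to 54; max(0, 63 - 54) = 9.
Fisher 2: others sum to 44; max(0, 63 - 44) = 19.
Fisher 3: others sum to 59; max(0, 63 - 59) = 4.
Fisher 4: others sum to 52; max(0, 63 - 52) = 11.
Fisher 5: others sum to 63; max(0, 63 - 63) = 0.
Total collected = 9 + 19 + 4 + 11 + 0 = 43.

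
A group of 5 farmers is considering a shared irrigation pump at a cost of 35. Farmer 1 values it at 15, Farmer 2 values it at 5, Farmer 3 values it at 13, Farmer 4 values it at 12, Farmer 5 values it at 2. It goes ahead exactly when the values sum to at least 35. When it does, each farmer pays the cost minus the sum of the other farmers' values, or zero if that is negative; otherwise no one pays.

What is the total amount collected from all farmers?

Total value 47 ≥ cost 35, so it is built.
Farmer 1: others sum to 32; max(0, 35 - 32) = 3.
Farmer 2: others sum to 42; max(0, 35 - 42) = 0.
Farmer 3: others sum to 34; max(0, 35 - 34) = 1.
Farmer 4: others sum to 35; max(0, 35 - 35) = 0.
Farmer 5: others sum to 45; max(0, 35 - 45) = 0.
Total collected = 3 + 0 + 1 + 0 + 0 = 4.

4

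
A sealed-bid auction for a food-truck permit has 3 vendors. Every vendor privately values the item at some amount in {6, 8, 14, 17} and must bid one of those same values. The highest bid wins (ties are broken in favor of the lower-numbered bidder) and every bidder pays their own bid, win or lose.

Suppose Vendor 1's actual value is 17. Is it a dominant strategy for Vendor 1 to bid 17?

Consider the case where Vendor 2 bids 6 and Vendor 3 bids 6.
Truthful bid 17: wins, pays 17, utility 17 - 17 = 0.
Bid 6 instead: wins, pays 6, utility 17 - 6 = 11.
Since 11 > 0, bidding 6 is strictly better here, so truthful bidding is not dominant.

No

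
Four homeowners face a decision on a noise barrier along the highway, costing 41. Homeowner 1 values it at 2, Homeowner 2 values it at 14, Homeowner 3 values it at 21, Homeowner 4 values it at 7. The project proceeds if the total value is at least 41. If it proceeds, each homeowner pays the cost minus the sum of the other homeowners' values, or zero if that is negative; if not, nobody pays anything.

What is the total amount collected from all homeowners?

33

Total value 44 ≥ cost 41, so it is built.
Homeowner 1: others sum to 42; max(0, 41 - 42) = 0.
Homeowner 2: others sum to 30; max(0, 41 - 30) = 11.
Homeowner 3: others sum to 23; max(0, 41 - 23) = 18.
Homeowner 4: others sum to 37; max(0, 41 - 37) = 4.
Total collected = 0 + 11 + 18 + 4 = 33.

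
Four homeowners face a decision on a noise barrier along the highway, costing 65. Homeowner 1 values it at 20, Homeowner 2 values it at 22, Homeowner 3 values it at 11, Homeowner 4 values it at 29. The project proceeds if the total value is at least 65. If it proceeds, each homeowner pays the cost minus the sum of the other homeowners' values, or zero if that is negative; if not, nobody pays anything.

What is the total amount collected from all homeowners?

Total value 82 ≥ cost 65, so it is built.
Homeowner 1: others sum to 62; max(0, 65 - 62) = 3.
Homeowner 2: others sum to 60; max(0, 65 - 60) = 5.
Homeowner 3: others sum to 71; max(0, 65 - 71) = 0.
Homeowner 4: others sum to 53; max(0, 65 - 53) = 12.
Total collected = 3 + 5 + 0 + 12 = 20.

20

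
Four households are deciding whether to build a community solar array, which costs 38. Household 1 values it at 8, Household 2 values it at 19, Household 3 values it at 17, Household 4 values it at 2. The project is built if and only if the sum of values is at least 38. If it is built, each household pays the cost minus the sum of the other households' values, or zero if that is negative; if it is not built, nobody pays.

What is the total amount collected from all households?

Total value 46 ≥ cost 38, so it is built.
Household 1: others sum to 38; max(0, 38 - 38) = 0.
Household 2: others sum to 27; max(0, 38 - 27) = 11.
Household 3: others sum to 29; max(0, 38 - 29) = 9.
Household 4: others sum to 44; max(0, 38 - 44) = 0.
Total collected = 0 + 11 + 9 + 0 = 20.

20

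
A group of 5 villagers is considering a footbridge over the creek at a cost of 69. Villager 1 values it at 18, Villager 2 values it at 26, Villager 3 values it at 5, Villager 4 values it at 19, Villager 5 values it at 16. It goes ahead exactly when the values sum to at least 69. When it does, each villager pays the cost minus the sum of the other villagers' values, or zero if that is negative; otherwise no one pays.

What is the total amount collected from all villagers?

19

Total value 84 ≥ cost 69, so it is built.
Villager 1: others sum to 66; max(0, 69 - 66) = 3.
Villager 2: others sum to 58; max(0, 69 - 58) = 11.
Villager 3: others sum to 79; max(0, 69 - 79) = 0.
Villager 4: others sum to 65; max(0, 69 - 65) = 4.
Villager 5: others sum to 68; max(0, 69 - 68) = 1.
Total collected = 3 + 11 + 0 + 4 + 1 = 19.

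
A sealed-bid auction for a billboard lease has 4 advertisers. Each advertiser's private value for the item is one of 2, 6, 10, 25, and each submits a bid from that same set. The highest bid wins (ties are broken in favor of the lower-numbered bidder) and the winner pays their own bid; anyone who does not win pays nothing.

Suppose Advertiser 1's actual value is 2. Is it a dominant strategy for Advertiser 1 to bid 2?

Check each profile of the others' bids and compare truth against every alternative bid.
Others bid (2, 2, 2): truth gives 0, best alternative gives -4.
Others bid (2, 2, 6): truth gives 0, best alternative gives -4.
Others bid (2, 6, 2): truth gives 0, best alternative gives -4.
Others bid (2, 6, 6): truth gives 0, best alternative gives -4.
Others bid (6, 2, 2): truth gives 0, best alternative gives -4.
Others bid (6, 2, 6): truth gives 0, best alternative gives -4.
(Remaining 58 profiles checked similarly; truth is weakly best in each.)
In every case the truthful bid is at least as good as any alternative, so it is a dominant strategy.

Yes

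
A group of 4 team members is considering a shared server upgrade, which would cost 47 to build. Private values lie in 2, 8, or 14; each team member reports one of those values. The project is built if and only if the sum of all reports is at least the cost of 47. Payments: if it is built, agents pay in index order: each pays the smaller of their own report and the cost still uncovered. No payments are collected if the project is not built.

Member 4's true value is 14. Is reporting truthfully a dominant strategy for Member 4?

Check each profile of the others' reports and compare truth against every alternative report.
Others report (8, 14, 14): truth gives 3, best alternative gives 0.
Others report (14, 8, 14): truth gives 3, best alternative gives 0.
Others report (14, 14, 8): truth gives 3, best alternative gives 0.
Others report (14, 14, 14): truth gives 9, best alternative gives 9.
Others report (2, 2, 2): truth gives 0, best alternative gives 0.
Others report (2, 2, 8): truth gives 0, best alternative gives 0.
(Remaining 21 profiles checked similarly; truth is weakly best in each.)
In every case the truthful report is at least as good as any alternative, so it is a dominant strategy.

Yes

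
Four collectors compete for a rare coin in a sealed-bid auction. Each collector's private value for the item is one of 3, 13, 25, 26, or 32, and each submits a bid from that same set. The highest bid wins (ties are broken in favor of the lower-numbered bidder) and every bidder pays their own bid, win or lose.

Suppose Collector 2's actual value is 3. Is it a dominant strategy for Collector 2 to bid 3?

Check each profile of the others' bids and compare truth against every alternative bid.
Others bid (3, 3, 25): truth gives -3, best alternative gives -13.
Others bid (3, 3, 26): truth gives -3, best alternative gives -13.
Others bid (3, 3, 32): truth gives -3, best alternative gives -13.
Others bid (3, 13, 25): truth gives -3, best alternative gives -13.
Others bid (3, 13, 26): truth gives -3, best alternative gives -13.
Others bid (3, 13, 32): truth gives -3, best alternative gives -13.
(Remaining 119 profiles checked similarly; truth is weakly best in each.)
In every case the truthful bid is at least as good as any alternative, so it is a dominant strategy.

Yes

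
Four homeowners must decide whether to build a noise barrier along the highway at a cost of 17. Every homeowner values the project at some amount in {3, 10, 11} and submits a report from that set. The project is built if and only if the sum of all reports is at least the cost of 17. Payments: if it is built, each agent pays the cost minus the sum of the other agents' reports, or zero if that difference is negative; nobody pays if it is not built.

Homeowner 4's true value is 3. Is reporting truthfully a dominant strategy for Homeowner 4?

Yes

Check each profile of the others' reports and compare truth against every alternative report.
Others report (3, 3, 3): truth gives 0, best alternative gives -5.
Others report (3, 3, 11): truth gives 3, best alternative gives 3.
Others report (3, 10, 10): truth gives 3, best alternative gives 3.
Others report (3, 10, 11): truth gives 3, best alternative gives 3.
Others report (3, 11, 3): truth gives 3, best alternative gives 3.
Others report (3, 11, 10): truth gives 3, best alternative gives 3.
(Remaining 21 profiles checked similarly; truth is weakly best in each.)
In every case the truthful report is at least as good as any alternative, so it is a dominant strategy.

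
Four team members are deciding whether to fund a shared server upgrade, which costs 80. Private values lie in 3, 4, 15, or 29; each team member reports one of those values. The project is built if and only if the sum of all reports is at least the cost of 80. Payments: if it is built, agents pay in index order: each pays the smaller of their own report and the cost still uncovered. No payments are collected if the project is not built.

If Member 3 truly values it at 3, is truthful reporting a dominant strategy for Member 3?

Yes

Check each profile of the others' reports and compare truth against every alternative report.
Others report (29, 29, 29): truth gives 0, best alternative gives -1.
Others report (3, 3, 3): truth gives 0, best alternative gives 0.
Others report (3, 3, 4): truth gives 0, best alternative gives 0.
Others report (3, 3, 15): truth gives 0, best alternative gives 0.
Others report (3, 3, 29): truth gives 0, best alternative gives 0.
Others report (3, 4, 3): truth gives 0, best alternative gives 0.
(Remaining 58 profiles checked similarly; truth is weakly best in each.)
In every case the truthful report is at least as good as any alternative, so it is a dominant strategy.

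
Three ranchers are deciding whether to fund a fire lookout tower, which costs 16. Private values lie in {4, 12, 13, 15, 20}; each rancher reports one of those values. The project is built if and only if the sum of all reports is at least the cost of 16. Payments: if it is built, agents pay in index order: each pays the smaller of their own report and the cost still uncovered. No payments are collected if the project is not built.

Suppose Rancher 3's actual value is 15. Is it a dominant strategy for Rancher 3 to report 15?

Yes

Check each profile of the others' reports and compare truth against every alternative report.
Others report (4, 12): truth gives 15, best alternative gives 15.
Others report (4, 13): truth gives 15, best alternative gives 15.
Others report (4, 15): truth gives 15, best alternative gives 15.
Others report (4, 20): truth gives 15, best alternative gives 15.
Others report (12, 4): truth gives 15, best alternative gives 15.
Others report (12, 12): truth gives 15, best alternative gives 15.
(Remaining 19 profiles checked similarly; truth is weakly best in each.)
In every case the truthful report is at least as good as any alternative, so it is a dominant strategy.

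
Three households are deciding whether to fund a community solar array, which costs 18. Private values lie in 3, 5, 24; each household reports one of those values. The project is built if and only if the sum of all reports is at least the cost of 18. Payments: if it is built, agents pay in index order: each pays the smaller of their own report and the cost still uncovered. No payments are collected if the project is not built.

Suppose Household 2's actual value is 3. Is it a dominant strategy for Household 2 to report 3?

Check each profile of the others' reports and compare truth against every alternative report.
Others report (3, 24): truth gives 0, best alternative gives -2.
Others report (5, 24): truth gives 0, best alternative gives -2.
Others report (24, 3): truth gives 3, best alternative gives 3.
Others report (24, 5): truth gives 3, best alternative gives 3.
Others report (24, 24): truth gives 3, best alternative gives 3.
Others report (3, 3): truth gives 0, best alternative gives 0.
(Remaining 3 profiles checked similarly; truth is weakly best in each.)
In every case the truthful report is at least as good as any alternative, so it is a dominant strategy.

Yes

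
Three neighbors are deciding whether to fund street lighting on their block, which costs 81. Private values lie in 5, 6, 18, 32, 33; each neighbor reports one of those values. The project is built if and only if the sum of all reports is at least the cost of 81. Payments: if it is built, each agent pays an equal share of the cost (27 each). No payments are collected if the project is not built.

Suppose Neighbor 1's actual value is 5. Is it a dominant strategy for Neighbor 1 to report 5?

Yes

Check each profile of the others' reports and compare truth against every alternative report.
Others report (5, 5): truth gives 0, best alternative gives 0.
Others report (5, 6): truth gives 0, best alternative gives 0.
Others report (5, 18): truth gives 0, best alternative gives 0.
Others report (5, 32): truth gives 0, best alternative gives 0.
Others report (5, 33): truth gives 0, best alternative gives 0.
Others report (6, 5): truth gives 0, best alternative gives 0.
(Remaining 19 profiles checked similarly; truth is weakly best in each.)
In every case the truthful report is at least as good as any alternative, so it is a dominant strategy.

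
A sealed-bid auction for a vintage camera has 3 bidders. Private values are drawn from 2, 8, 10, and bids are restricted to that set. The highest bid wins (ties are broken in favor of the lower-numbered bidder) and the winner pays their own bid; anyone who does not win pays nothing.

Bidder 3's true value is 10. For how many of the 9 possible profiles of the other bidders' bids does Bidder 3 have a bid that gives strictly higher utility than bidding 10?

Others bid (2, 2): truth gives 0; bid 8 gives 2 > 0. Violating.
Others bid (2, 8): truth gives 0; no alternative beats it.
Others bid (2, 10): truth gives 0; no alternative beats it.
(Checking all 9 profiles: 1 has a profitable deviation, 8 do not.)

1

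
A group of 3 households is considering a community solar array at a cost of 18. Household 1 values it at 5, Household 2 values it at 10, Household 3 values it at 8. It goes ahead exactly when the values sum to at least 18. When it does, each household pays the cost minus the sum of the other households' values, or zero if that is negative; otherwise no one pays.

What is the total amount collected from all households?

8

Total value 23 ≥ cost 18, so it is built.
Household 1: others sum to 18; max(0, 18 - 18) = 0.
Household 2: others sum to 13; max(0, 18 - 13) = 5.
Household 3: others sum to 15; max(0, 18 - 15) = 3.
Total collected = 0 + 5 + 3 = 8.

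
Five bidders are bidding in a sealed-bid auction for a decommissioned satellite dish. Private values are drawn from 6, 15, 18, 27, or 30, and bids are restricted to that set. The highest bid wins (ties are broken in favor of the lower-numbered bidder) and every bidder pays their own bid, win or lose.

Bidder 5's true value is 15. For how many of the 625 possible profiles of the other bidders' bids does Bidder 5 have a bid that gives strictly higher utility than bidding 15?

Others bid (6, 6, 6, 15): truth gives -15; bid 18 gives -3 > -15. Violating.
Others bid (6, 6, 6, 18): truth gives -15; bid 6 gives -6 > -15. Violating.
Others bid (6, 6, 6, 27): truth gives -15; bid 6 gives -6 > -15. Violating.
Others bid (6, 6, 6, 30): truth gives -15; bid 6 gives -6 > -15. Violating.
Others bid (6, 6, 6, 6): truth gives 0; no alternative beats it.
(Checking all 625 profiles: 624 have a profitable deviation, 1 does not.)

624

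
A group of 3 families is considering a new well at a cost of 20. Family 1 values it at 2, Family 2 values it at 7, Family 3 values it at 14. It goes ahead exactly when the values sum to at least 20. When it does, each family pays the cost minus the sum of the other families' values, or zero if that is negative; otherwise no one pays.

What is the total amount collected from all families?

15

Total value 23 ≥ cost 20, so it is built.
Family 1: others sum to 21; max(0, 20 - 21) = 0.
Family 2: others sum to 16; max(0, 20 - 16) = 4.
Family 3: others sum to 9; max(0, 20 - 9) = 11.
Total collected = 0 + 4 + 11 = 15.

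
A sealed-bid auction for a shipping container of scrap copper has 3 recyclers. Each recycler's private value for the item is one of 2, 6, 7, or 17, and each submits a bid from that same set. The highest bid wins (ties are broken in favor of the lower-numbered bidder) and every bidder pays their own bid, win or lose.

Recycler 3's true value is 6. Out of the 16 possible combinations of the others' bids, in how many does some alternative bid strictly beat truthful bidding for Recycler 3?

15

Others bid (2, 6): truth gives -6; bid 7 gives -1 > -6. Violating.
Others bid (2, 7): truth gives -6; bid 2 gives -2 > -6. Violating.
Others bid (2, 17): truth gives -6; bid 2 gives -2 > -6. Violating.
Others bid (6, 2): truth gives -6; bid 7 gives -1 > -6. Violating.
Others bid (2, 2): truth gives 0; no alternative beats it.
(Checking all 16 profiles: 15 have a profitable deviation, 1 does not.)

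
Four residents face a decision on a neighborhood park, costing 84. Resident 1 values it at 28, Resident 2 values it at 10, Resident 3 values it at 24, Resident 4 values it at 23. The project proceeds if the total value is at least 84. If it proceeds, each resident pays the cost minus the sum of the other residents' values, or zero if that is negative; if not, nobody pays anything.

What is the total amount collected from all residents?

81

Total value 85 ≥ cost 84, so it is built.
Resident 1: others sum to 57; max(0, 84 - 57) = 27.
Resident 2: others sum to 75; max(0, 84 - 75) = 9.
Resident 3: others sum to 61; max(0, 84 - 61) = 23.
Resident 4: others sum to 62; max(0, 84 - 62) = 22.
Total collected = 27 + 9 + 23 + 22 = 81.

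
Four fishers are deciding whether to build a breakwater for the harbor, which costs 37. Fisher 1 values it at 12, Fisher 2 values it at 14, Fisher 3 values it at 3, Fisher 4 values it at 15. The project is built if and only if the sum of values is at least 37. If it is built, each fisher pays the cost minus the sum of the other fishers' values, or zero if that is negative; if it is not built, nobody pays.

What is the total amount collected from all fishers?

Total value 44 ≥ cost 37, so it is built.
Fisher 1: others sum to 32; max(0, 37 - 32) = 5.
Fisher 2: others sum to 30; max(0, 37 - 30) = 7.
Fisher 3: others sum to 41; max(0, 37 - 41) = 0.
Fisher 4: others sum to 29; max(0, 37 - 29) = 8.
Total collected = 5 + 7 + 0 + 8 = 20.

20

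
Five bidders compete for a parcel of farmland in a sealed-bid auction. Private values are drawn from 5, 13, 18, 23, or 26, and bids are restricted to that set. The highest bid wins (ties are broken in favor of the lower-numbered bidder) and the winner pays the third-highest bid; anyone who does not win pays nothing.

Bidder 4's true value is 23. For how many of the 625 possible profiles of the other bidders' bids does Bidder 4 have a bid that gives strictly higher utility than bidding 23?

Others bid (5, 5, 5, 26): truth gives 0; bid 26 gives 18 > 0. Violating.
Others bid (5, 5, 13, 26): truth gives 0; bid 26 gives 10 > 0. Violating.
Others bid (5, 5, 18, 26): truth gives 0; bid 26 gives 5 > 0. Violating.
Others bid (5, 5, 23, 5): truth gives 0; bid 26 gives 18 > 0. Violating.
Others bid (5, 5, 5, 5): truth gives 18; no alternative beats it.
Others bid (5, 5, 5, 13): truth gives 18; no alternative beats it.
(Checking all 625 profiles: 108 have a profitable deviation, 517 do not.)

108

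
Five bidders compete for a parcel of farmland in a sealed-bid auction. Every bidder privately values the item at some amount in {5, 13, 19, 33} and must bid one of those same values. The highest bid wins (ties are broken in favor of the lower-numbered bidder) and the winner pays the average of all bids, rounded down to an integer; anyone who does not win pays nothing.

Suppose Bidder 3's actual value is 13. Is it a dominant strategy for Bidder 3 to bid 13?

No

Consider the case where Bidder 1 bids 5, Bidder 2 bids 5, Bidder 4 bids 5 and Bidder 5 bids 19.
Truthful bid 13: loses, pays 0, utility 0.
Bid 19 instead: wins, pays 10, utility 13 - 10 = 3.
Since 3 > 0, bidding 19 is strictly better here, so truthful bidding is not dominant.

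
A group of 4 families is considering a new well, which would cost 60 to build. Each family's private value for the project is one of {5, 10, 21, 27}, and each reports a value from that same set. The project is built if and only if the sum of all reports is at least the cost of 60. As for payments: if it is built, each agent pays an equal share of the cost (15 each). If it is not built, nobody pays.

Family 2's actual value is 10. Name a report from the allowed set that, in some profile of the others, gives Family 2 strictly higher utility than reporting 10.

5

Suppose Family 1 reports 5, Family 3 reports 21 and Family 4 reports 27.
Report 10: project built, pays 15, utility 10 - 15 = -5.
Report 5: project not built, utility 0.
So reporting 5 beats truth here (0 > -5).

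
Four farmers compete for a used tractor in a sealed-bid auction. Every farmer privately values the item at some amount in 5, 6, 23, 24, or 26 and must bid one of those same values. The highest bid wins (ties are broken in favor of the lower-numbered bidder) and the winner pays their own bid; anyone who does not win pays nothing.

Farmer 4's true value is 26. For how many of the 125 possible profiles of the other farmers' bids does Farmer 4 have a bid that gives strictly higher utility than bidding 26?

Others bid (5, 5, 5): truth gives 0; bid 6 gives 20 > 0. Violating.
Others bid (5, 5, 6): truth gives 0; bid 23 gives 3 > 0. Violating.
Others bid (5, 5, 23): truth gives 0; bid 24 gives 2 > 0. Violating.
Others bid (5, 6, 5): truth gives 0; bid 23 gives 3 > 0. Violating.
Others bid (5, 5, 24): truth gives 0; no alternative beats it.
Others bid (5, 5, 26): truth gives 0; no alternative beats it.
(Checking all 125 profiles: 27 have a profitable deviation, 98 do not.)

27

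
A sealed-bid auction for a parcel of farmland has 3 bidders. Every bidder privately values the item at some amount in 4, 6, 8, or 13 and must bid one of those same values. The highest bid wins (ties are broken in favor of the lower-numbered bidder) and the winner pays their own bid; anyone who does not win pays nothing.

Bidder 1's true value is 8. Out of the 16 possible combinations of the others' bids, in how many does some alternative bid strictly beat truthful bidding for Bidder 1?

Others bid (4, 4): truth gives 0; bid 4 gives 4 > 0. Violating.
Others bid (4, 6): truth gives 0; bid 6 gives 2 > 0. Violating.
Others bid (6, 4): truth gives 0; bid 6 gives 2 > 0. Violating.
Others bid (6, 6): truth gives 0; bid 6 gives 2 > 0. Violating.
Others bid (4, 8): truth gives 0; no alternative beats it.
Others bid (4, 13): truth gives 0; no alternative beats it.
(Checking all 16 profiles: 4 have a profitable deviation, 12 do not.)

4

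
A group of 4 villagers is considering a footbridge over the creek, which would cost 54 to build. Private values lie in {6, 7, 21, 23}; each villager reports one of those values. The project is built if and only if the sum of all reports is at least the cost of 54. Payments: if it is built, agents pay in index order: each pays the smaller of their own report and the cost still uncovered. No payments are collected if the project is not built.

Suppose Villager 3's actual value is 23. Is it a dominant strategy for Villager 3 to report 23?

No

Consider the case where Villager 1 reports 6, Villager 2 reports 6 and Villager 4 reports 21.
Truthful report 23: project built, pays 23, utility 23 - 23 = 0.
Report 21 instead: project built, pays 21, utility 23 - 21 = 2.
Since 2 > 0, reporting 21 is strictly better here, so truthful reporting is not dominant.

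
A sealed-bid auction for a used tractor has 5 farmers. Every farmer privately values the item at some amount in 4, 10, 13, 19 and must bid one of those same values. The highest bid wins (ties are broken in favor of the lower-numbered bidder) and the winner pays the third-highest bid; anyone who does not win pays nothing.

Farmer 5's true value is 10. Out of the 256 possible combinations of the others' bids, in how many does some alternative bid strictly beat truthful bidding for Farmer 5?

8

Others bid (4, 4, 4, 10): truth gives 0; bid 13 gives 6 > 0. Violating.
Others bid (4, 4, 4, 13): truth gives 0; bid 19 gives 6 > 0. Violating.
Others bid (4, 4, 10, 4): truth gives 0; bid 13 gives 6 > 0. Violating.
Others bid (4, 4, 13, 4): truth gives 0; bid 19 gives 6 > 0. Violating.
Others bid (4, 4, 4, 4): truth gives 6; no alternative beats it.
Others bid (4, 4, 4, 19): truth gives 0; no alternative beats it.
(Checking all 256 profiles: 8 have a profitable deviation, 248 do not.)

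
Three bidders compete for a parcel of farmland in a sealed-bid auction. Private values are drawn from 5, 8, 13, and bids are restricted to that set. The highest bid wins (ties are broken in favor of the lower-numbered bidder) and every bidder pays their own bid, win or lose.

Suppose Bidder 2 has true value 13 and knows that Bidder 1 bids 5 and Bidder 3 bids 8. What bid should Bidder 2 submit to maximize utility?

8

Bid 5: loses but pays 5, utility -5.
Bid 8: wins, pays 8, utility 13 - 8 = 5.
Bid 13: wins, pays 13, utility 13 - 13 = 0.
The best choice is 8 with utility 5.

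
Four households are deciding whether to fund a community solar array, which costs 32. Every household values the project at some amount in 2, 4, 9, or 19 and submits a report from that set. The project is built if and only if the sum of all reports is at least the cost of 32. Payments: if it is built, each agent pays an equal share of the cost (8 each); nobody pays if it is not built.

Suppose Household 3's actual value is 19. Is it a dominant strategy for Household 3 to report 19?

Yes

Check each profile of the others' reports and compare truth against every alternative report.
Others report (2, 2, 9): truth gives 11, best alternative gives 0.
Others report (2, 4, 9): truth gives 11, best alternative gives 0.
Others report (2, 9, 2): truth gives 11, best alternative gives 0.
Others report (2, 9, 4): truth gives 11, best alternative gives 0.
Others report (2, 9, 9): truth gives 11, best alternative gives 0.
Others report (4, 2, 9): truth gives 11, best alternative gives 0.
(Remaining 58 profiles checked similarly; truth is weakly best in each.)
In every case the truthful report is at least as good as any alternative, so it is a dominant strategy.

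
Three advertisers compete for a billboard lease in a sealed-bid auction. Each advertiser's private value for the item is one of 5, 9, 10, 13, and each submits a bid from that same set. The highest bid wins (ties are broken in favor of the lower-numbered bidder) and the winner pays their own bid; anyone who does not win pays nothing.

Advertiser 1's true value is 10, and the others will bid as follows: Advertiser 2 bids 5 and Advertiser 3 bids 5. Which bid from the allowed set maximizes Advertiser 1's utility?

5

Bid 5: wins, pays 5, utility 10 - 5 = 5.
Bid 9: wins, pays 9, utility 10 - 9 = 1.
Bid 10: wins, pays 10, utility 10 - 10 = 0.
Bid 13: wins, pays 13, utility 10 - 13 = -3.
The best choice is 5 with utility 5.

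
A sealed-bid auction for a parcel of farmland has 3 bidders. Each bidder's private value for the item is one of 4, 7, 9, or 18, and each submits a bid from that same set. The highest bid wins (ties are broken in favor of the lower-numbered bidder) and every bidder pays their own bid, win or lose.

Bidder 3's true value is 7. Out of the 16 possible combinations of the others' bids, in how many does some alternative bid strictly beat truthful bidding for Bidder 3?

15

Others bid (4, 7): truth gives -7; bid 9 gives -2 > -7. Violating.
Others bid (4, 9): truth gives -7; bid 4 gives -4 > -7. Violating.
Others bid (4, 18): truth gives -7; bid 4 gives -4 > -7. Violating.
Others bid (7, 4): truth gives -7; bid 9 gives -2 > -7. Violating.
Others bid (4, 4): truth gives 0; no alternative beats it.
(Checking all 16 profiles: 15 have a profitable deviation, 1 does not.)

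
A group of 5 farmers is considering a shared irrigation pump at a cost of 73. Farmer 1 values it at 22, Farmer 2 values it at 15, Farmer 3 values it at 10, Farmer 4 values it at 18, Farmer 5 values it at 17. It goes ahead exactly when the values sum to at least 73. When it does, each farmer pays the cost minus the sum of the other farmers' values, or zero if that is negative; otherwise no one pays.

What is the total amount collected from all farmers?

37

Total value 82 ≥ cost 73, so it is built.
Farmer 1: others sum to 60; max(0, 73 - 60) = 13.
Farmer 2: others sum to 67; max(0, 73 - 67) = 6.
Farmer 3: others sum to 72; max(0, 73 - 72) = 1.
Farmer 4: others sum to 64; max(0, 73 - 64) = 9.
Farmer 5: others sum to 65; max(0, 73 - 65) = 8.
Total collected = 13 + 6 + 1 + 9 + 8 = 37.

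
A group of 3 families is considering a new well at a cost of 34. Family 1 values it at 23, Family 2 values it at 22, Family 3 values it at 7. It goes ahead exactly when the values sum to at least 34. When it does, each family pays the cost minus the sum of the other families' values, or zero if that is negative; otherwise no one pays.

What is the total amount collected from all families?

Total value 52 ≥ cost 34, so it is built.
Family 1: others sum to 29; max(0, 34 - 29) = 5.
Family 2: others sum to 30; max(0, 34 - 30) = 4.
Family 3: others sum to 45; max(0, 34 - 45) = 0.
Total collected = 5 + 4 + 0 = 9.

9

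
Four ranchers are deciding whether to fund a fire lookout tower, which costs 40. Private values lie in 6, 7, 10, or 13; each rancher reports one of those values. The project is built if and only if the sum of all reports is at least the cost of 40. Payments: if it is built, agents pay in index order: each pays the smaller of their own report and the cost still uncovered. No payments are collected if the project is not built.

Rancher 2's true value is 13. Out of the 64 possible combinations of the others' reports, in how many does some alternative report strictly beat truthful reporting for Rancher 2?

Others report (6, 13, 13): truth gives 0; report 10 gives 3 > 0. Violating.
Others report (7, 10, 13): truth gives 0; report 10 gives 3 > 0. Violating.
Others report (7, 13, 10): truth gives 0; report 10 gives 3 > 0. Violating.
Others report (7, 13, 13): truth gives 0; report 7 gives 6 > 0. Violating.
Others report (6, 6, 6): truth gives 0; no alternative beats it.
Others report (6, 6, 7): truth gives 0; no alternative beats it.
(Checking all 64 profiles: 20 have a profitable deviation, 44 do not.)

20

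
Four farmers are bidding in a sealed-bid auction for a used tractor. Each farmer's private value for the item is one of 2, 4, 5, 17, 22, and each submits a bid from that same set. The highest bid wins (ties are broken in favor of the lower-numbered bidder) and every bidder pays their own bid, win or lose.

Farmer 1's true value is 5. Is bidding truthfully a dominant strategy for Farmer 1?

Consider the case where Farmer 2 bids 2, Farmer 3 bids 2 and Farmer 4 bids 2.
Truthful bid 5: wins, pays 5, utility 5 - 5 = 0.
Bid 2 instead: wins, pays 2, utility 5 - 2 = 3.
Since 3 > 0, bidding 2 is strictly better here, so truthful bidding is not dominant.

No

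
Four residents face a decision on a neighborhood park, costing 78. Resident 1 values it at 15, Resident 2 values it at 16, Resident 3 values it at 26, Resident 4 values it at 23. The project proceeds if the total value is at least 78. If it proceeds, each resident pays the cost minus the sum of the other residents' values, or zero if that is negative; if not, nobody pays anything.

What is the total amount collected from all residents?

Total value 80 ≥ cost 78, so it is built.
Resident 1: others sum to 65; max(0, 78 - 65) = 13.
Resident 2: others sum to 64; max(0, 78 - 64) = 14.
Resident 3: others sum to 54; max(0, 78 - 54) = 24.
Resident 4: others sum to 57; max(0, 78 - 57) = 21.
Total collected = 13 + 14 + 24 + 21 = 72.

72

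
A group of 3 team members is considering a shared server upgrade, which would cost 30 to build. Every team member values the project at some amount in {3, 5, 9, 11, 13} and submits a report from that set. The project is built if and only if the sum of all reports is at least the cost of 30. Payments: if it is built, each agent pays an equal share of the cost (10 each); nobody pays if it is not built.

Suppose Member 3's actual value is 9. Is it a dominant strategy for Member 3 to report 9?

No

Consider the case where Member 1 reports 9 and Member 2 reports 13.
Truthful report 9: project built, pays 10, utility 9 - 10 = -1.
Report 3 instead: project not built, utility 0.
Since 0 > -1, reporting 3 is strictly better here, so truthful reporting is not dominant.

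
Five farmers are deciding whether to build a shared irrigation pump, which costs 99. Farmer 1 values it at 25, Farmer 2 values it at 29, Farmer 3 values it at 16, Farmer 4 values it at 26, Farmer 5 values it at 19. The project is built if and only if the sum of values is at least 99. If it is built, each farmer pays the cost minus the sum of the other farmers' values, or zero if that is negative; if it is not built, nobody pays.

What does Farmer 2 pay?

13

Total value 115 ≥ cost 99, so the project is built.
The other farmers' values sum to 86.
Cost minus that sum is 99 - 86 = 13.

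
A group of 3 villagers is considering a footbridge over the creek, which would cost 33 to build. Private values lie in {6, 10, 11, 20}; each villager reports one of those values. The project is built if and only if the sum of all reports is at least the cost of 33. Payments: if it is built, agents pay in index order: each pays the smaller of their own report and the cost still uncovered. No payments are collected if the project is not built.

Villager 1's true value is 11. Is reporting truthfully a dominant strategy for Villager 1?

Consider the case where Villager 2 reports 6 and Villager 3 reports 20.
Truthful report 11: project built, pays 11, utility 11 - 11 = 0.
Report 10 instead: project built, pays 10, utility 11 - 10 = 1.
Since 1 > 0, reporting 10 is strictly better here, so truthful reporting is not dominant.

No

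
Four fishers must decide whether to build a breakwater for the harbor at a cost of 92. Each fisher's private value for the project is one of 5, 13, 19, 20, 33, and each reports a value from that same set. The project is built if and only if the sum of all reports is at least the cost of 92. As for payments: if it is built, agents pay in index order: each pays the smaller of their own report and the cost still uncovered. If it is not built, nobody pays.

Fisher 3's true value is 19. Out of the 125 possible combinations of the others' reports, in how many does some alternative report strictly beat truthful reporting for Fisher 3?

Others report (13, 33, 33): truth gives 0; report 13 gives 6 > 0. Violating.
Others report (19, 33, 33): truth gives 0; report 13 gives 6 > 0. Violating.
Others report (20, 33, 33): truth gives 0; report 13 gives 6 > 0. Violating.
Others report (33, 13, 33): truth gives 0; report 13 gives 6 > 0. Violating.
Others report (5, 5, 5): truth gives 0; no alternative beats it.
Others report (5, 5, 13): truth gives 0; no alternative beats it.
(Checking all 125 profiles: 10 have a profitable deviation, 115 do not.)

10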